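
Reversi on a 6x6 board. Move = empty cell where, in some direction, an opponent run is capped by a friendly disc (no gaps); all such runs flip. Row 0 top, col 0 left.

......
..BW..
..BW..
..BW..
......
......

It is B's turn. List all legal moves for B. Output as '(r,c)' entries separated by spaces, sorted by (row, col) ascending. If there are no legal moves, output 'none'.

(0,2): no bracket -> illegal
(0,3): no bracket -> illegal
(0,4): flips 1 -> legal
(1,4): flips 2 -> legal
(2,4): flips 1 -> legal
(3,4): flips 2 -> legal
(4,2): no bracket -> illegal
(4,3): no bracket -> illegal
(4,4): flips 1 -> legal

Answer: (0,4) (1,4) (2,4) (3,4) (4,4)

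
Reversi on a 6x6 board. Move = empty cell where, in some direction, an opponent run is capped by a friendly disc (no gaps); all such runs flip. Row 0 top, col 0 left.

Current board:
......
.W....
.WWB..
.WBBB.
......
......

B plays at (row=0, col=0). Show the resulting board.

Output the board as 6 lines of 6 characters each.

Answer: B.....
.B....
.WBB..
.WBBB.
......
......

Derivation:
Place B at (0,0); scan 8 dirs for brackets.
Dir NW: edge -> no flip
Dir N: edge -> no flip
Dir NE: edge -> no flip
Dir W: edge -> no flip
Dir E: first cell '.' (not opp) -> no flip
Dir SW: edge -> no flip
Dir S: first cell '.' (not opp) -> no flip
Dir SE: opp run (1,1) (2,2) capped by B -> flip
All flips: (1,1) (2,2)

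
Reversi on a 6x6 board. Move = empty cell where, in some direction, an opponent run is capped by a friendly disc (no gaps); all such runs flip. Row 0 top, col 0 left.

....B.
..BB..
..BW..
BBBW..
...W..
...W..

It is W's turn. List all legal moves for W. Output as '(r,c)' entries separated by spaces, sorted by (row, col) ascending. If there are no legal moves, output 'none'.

(0,1): flips 1 -> legal
(0,2): no bracket -> illegal
(0,3): flips 1 -> legal
(0,5): no bracket -> illegal
(1,1): flips 1 -> legal
(1,4): no bracket -> illegal
(1,5): no bracket -> illegal
(2,0): no bracket -> illegal
(2,1): flips 2 -> legal
(2,4): no bracket -> illegal
(4,0): no bracket -> illegal
(4,1): flips 1 -> legal
(4,2): no bracket -> illegal

Answer: (0,1) (0,3) (1,1) (2,1) (4,1)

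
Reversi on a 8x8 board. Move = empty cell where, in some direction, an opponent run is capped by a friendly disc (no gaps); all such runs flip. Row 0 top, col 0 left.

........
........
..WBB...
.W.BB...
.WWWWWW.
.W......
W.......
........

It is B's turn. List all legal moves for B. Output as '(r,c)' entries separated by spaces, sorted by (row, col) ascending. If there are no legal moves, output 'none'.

Answer: (1,1) (2,1) (5,2) (5,3) (5,4) (5,5) (5,6)

Derivation:
(1,1): flips 1 -> legal
(1,2): no bracket -> illegal
(1,3): no bracket -> illegal
(2,0): no bracket -> illegal
(2,1): flips 1 -> legal
(3,0): no bracket -> illegal
(3,2): no bracket -> illegal
(3,5): no bracket -> illegal
(3,6): no bracket -> illegal
(3,7): no bracket -> illegal
(4,0): no bracket -> illegal
(4,7): no bracket -> illegal
(5,0): no bracket -> illegal
(5,2): flips 1 -> legal
(5,3): flips 1 -> legal
(5,4): flips 1 -> legal
(5,5): flips 1 -> legal
(5,6): flips 1 -> legal
(5,7): no bracket -> illegal
(6,1): no bracket -> illegal
(6,2): no bracket -> illegal
(7,0): no bracket -> illegal
(7,1): no bracket -> illegal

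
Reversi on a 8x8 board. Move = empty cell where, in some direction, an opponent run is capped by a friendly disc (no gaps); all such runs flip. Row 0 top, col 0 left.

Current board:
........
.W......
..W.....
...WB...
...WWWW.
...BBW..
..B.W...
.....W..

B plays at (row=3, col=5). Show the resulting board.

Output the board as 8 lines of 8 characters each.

Place B at (3,5); scan 8 dirs for brackets.
Dir NW: first cell '.' (not opp) -> no flip
Dir N: first cell '.' (not opp) -> no flip
Dir NE: first cell '.' (not opp) -> no flip
Dir W: first cell 'B' (not opp) -> no flip
Dir E: first cell '.' (not opp) -> no flip
Dir SW: opp run (4,4) capped by B -> flip
Dir S: opp run (4,5) (5,5), next='.' -> no flip
Dir SE: opp run (4,6), next='.' -> no flip
All flips: (4,4)

Answer: ........
.W......
..W.....
...WBB..
...WBWW.
...BBW..
..B.W...
.....W..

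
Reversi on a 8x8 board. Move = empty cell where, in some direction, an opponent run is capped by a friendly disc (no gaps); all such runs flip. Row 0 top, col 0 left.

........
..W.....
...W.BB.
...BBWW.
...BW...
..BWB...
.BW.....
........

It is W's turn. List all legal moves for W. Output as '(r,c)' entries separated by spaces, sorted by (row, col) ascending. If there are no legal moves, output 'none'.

(1,4): flips 1 -> legal
(1,5): flips 1 -> legal
(1,6): flips 1 -> legal
(1,7): flips 1 -> legal
(2,2): flips 1 -> legal
(2,4): flips 1 -> legal
(2,7): no bracket -> illegal
(3,2): flips 2 -> legal
(3,7): no bracket -> illegal
(4,1): no bracket -> illegal
(4,2): flips 2 -> legal
(4,5): flips 1 -> legal
(5,0): no bracket -> illegal
(5,1): flips 1 -> legal
(5,5): flips 1 -> legal
(6,0): flips 1 -> legal
(6,3): no bracket -> illegal
(6,4): flips 1 -> legal
(6,5): no bracket -> illegal
(7,0): no bracket -> illegal
(7,1): no bracket -> illegal
(7,2): no bracket -> illegal

Answer: (1,4) (1,5) (1,6) (1,7) (2,2) (2,4) (3,2) (4,2) (4,5) (5,1) (5,5) (6,0) (6,4)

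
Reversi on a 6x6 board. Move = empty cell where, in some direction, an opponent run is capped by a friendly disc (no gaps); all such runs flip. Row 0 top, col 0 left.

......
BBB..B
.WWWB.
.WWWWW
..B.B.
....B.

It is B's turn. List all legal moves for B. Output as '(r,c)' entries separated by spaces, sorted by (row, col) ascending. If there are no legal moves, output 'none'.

Answer: (2,0) (3,0) (4,1) (4,3) (4,5)

Derivation:
(1,3): no bracket -> illegal
(1,4): no bracket -> illegal
(2,0): flips 4 -> legal
(2,5): no bracket -> illegal
(3,0): flips 1 -> legal
(4,0): no bracket -> illegal
(4,1): flips 2 -> legal
(4,3): flips 2 -> legal
(4,5): flips 2 -> legal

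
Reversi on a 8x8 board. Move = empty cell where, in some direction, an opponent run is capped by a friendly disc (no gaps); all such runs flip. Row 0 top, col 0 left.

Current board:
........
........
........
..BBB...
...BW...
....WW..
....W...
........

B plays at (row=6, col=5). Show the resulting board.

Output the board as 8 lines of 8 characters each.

Place B at (6,5); scan 8 dirs for brackets.
Dir NW: opp run (5,4) capped by B -> flip
Dir N: opp run (5,5), next='.' -> no flip
Dir NE: first cell '.' (not opp) -> no flip
Dir W: opp run (6,4), next='.' -> no flip
Dir E: first cell '.' (not opp) -> no flip
Dir SW: first cell '.' (not opp) -> no flip
Dir S: first cell '.' (not opp) -> no flip
Dir SE: first cell '.' (not opp) -> no flip
All flips: (5,4)

Answer: ........
........
........
..BBB...
...BW...
....BW..
....WB..
........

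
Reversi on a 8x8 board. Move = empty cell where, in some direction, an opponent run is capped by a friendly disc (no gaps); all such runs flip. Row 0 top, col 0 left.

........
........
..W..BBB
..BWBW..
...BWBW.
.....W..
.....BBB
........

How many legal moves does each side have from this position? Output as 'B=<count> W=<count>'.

-- B to move --
(1,1): flips 4 -> legal
(1,2): flips 1 -> legal
(1,3): no bracket -> illegal
(2,1): no bracket -> illegal
(2,3): flips 1 -> legal
(2,4): no bracket -> illegal
(3,1): no bracket -> illegal
(3,6): flips 1 -> legal
(3,7): no bracket -> illegal
(4,2): no bracket -> illegal
(4,7): flips 1 -> legal
(5,3): flips 2 -> legal
(5,4): flips 1 -> legal
(5,6): no bracket -> illegal
(5,7): no bracket -> illegal
(6,4): no bracket -> illegal
B mobility = 7
-- W to move --
(1,4): no bracket -> illegal
(1,5): flips 1 -> legal
(1,6): no bracket -> illegal
(1,7): flips 1 -> legal
(2,1): no bracket -> illegal
(2,3): no bracket -> illegal
(2,4): flips 1 -> legal
(3,1): flips 1 -> legal
(3,6): no bracket -> illegal
(3,7): no bracket -> illegal
(4,1): no bracket -> illegal
(4,2): flips 2 -> legal
(5,2): no bracket -> illegal
(5,3): flips 1 -> legal
(5,4): no bracket -> illegal
(5,6): no bracket -> illegal
(5,7): no bracket -> illegal
(6,4): no bracket -> illegal
(7,4): no bracket -> illegal
(7,5): flips 1 -> legal
(7,6): no bracket -> illegal
(7,7): flips 1 -> legal
W mobility = 8

Answer: B=7 W=8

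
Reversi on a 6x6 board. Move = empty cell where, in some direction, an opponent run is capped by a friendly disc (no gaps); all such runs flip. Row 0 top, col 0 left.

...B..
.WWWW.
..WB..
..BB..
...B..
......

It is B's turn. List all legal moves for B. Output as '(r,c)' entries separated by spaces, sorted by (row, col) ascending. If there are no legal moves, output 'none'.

Answer: (0,0) (0,1) (0,2) (0,5) (2,1) (2,5)

Derivation:
(0,0): flips 2 -> legal
(0,1): flips 1 -> legal
(0,2): flips 2 -> legal
(0,4): no bracket -> illegal
(0,5): flips 1 -> legal
(1,0): no bracket -> illegal
(1,5): no bracket -> illegal
(2,0): no bracket -> illegal
(2,1): flips 2 -> legal
(2,4): no bracket -> illegal
(2,5): flips 1 -> legal
(3,1): no bracket -> illegal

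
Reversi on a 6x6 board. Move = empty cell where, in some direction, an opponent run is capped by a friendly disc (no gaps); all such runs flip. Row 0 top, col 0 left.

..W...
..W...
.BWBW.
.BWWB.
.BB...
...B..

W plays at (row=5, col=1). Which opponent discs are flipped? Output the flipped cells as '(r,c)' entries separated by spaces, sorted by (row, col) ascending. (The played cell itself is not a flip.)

Dir NW: first cell '.' (not opp) -> no flip
Dir N: opp run (4,1) (3,1) (2,1), next='.' -> no flip
Dir NE: opp run (4,2) capped by W -> flip
Dir W: first cell '.' (not opp) -> no flip
Dir E: first cell '.' (not opp) -> no flip
Dir SW: edge -> no flip
Dir S: edge -> no flip
Dir SE: edge -> no flip

Answer: (4,2)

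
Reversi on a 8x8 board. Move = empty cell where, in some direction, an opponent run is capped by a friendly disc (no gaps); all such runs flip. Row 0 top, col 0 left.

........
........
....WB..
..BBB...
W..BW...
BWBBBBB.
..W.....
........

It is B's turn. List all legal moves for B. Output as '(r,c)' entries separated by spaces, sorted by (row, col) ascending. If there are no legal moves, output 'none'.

(1,3): no bracket -> illegal
(1,4): flips 1 -> legal
(1,5): flips 1 -> legal
(2,3): flips 1 -> legal
(3,0): flips 1 -> legal
(3,1): no bracket -> illegal
(3,5): flips 1 -> legal
(4,1): no bracket -> illegal
(4,2): no bracket -> illegal
(4,5): flips 1 -> legal
(6,0): no bracket -> illegal
(6,1): no bracket -> illegal
(6,3): no bracket -> illegal
(7,1): flips 1 -> legal
(7,2): flips 1 -> legal
(7,3): no bracket -> illegal

Answer: (1,4) (1,5) (2,3) (3,0) (3,5) (4,5) (7,1) (7,2)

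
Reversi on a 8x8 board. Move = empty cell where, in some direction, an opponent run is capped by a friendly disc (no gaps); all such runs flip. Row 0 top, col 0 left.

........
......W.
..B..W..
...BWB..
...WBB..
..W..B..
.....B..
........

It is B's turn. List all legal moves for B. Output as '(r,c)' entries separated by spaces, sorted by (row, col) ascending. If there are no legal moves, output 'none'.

Answer: (1,5) (2,3) (2,4) (4,2) (5,3)

Derivation:
(0,5): no bracket -> illegal
(0,6): no bracket -> illegal
(0,7): no bracket -> illegal
(1,4): no bracket -> illegal
(1,5): flips 1 -> legal
(1,7): no bracket -> illegal
(2,3): flips 1 -> legal
(2,4): flips 1 -> legal
(2,6): no bracket -> illegal
(2,7): no bracket -> illegal
(3,2): no bracket -> illegal
(3,6): no bracket -> illegal
(4,1): no bracket -> illegal
(4,2): flips 1 -> legal
(5,1): no bracket -> illegal
(5,3): flips 1 -> legal
(5,4): no bracket -> illegal
(6,1): no bracket -> illegal
(6,2): no bracket -> illegal
(6,3): no bracket -> illegal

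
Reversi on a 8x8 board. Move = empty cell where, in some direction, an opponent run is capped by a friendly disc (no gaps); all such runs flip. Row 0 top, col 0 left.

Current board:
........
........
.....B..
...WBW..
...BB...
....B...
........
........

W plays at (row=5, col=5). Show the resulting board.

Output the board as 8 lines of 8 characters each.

Answer: ........
........
.....B..
...WBW..
...BW...
....BW..
........
........

Derivation:
Place W at (5,5); scan 8 dirs for brackets.
Dir NW: opp run (4,4) capped by W -> flip
Dir N: first cell '.' (not opp) -> no flip
Dir NE: first cell '.' (not opp) -> no flip
Dir W: opp run (5,4), next='.' -> no flip
Dir E: first cell '.' (not opp) -> no flip
Dir SW: first cell '.' (not opp) -> no flip
Dir S: first cell '.' (not opp) -> no flip
Dir SE: first cell '.' (not opp) -> no flip
All flips: (4,4)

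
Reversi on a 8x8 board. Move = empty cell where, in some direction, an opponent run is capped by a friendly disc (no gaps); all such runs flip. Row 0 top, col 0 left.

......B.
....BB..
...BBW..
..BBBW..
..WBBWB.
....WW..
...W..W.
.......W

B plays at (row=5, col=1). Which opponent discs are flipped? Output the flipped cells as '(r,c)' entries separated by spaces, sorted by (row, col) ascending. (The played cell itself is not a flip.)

Dir NW: first cell '.' (not opp) -> no flip
Dir N: first cell '.' (not opp) -> no flip
Dir NE: opp run (4,2) capped by B -> flip
Dir W: first cell '.' (not opp) -> no flip
Dir E: first cell '.' (not opp) -> no flip
Dir SW: first cell '.' (not opp) -> no flip
Dir S: first cell '.' (not opp) -> no flip
Dir SE: first cell '.' (not opp) -> no flip

Answer: (4,2)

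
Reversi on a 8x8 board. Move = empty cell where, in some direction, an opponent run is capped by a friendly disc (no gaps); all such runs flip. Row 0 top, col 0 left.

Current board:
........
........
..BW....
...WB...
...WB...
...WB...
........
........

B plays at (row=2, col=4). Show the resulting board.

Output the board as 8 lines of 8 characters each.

Answer: ........
........
..BBB...
...WB...
...WB...
...WB...
........
........

Derivation:
Place B at (2,4); scan 8 dirs for brackets.
Dir NW: first cell '.' (not opp) -> no flip
Dir N: first cell '.' (not opp) -> no flip
Dir NE: first cell '.' (not opp) -> no flip
Dir W: opp run (2,3) capped by B -> flip
Dir E: first cell '.' (not opp) -> no flip
Dir SW: opp run (3,3), next='.' -> no flip
Dir S: first cell 'B' (not opp) -> no flip
Dir SE: first cell '.' (not opp) -> no flip
All flips: (2,3)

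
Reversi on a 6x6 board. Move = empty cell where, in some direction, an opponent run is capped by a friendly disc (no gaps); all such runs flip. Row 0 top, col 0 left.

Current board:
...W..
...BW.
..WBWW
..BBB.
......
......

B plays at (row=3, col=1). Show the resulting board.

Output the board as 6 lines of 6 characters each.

Place B at (3,1); scan 8 dirs for brackets.
Dir NW: first cell '.' (not opp) -> no flip
Dir N: first cell '.' (not opp) -> no flip
Dir NE: opp run (2,2) capped by B -> flip
Dir W: first cell '.' (not opp) -> no flip
Dir E: first cell 'B' (not opp) -> no flip
Dir SW: first cell '.' (not opp) -> no flip
Dir S: first cell '.' (not opp) -> no flip
Dir SE: first cell '.' (not opp) -> no flip
All flips: (2,2)

Answer: ...W..
...BW.
..BBWW
.BBBB.
......
......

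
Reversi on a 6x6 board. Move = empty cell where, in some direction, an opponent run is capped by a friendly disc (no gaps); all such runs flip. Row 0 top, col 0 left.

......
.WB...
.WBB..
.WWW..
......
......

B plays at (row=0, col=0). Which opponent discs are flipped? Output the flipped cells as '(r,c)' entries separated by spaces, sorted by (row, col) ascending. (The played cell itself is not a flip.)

Answer: (1,1)

Derivation:
Dir NW: edge -> no flip
Dir N: edge -> no flip
Dir NE: edge -> no flip
Dir W: edge -> no flip
Dir E: first cell '.' (not opp) -> no flip
Dir SW: edge -> no flip
Dir S: first cell '.' (not opp) -> no flip
Dir SE: opp run (1,1) capped by B -> flip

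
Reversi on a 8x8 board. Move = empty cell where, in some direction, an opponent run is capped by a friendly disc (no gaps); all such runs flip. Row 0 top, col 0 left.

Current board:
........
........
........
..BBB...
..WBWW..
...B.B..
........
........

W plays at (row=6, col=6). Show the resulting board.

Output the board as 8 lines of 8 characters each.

Answer: ........
........
........
..BBB...
..WBWW..
...B.W..
......W.
........

Derivation:
Place W at (6,6); scan 8 dirs for brackets.
Dir NW: opp run (5,5) capped by W -> flip
Dir N: first cell '.' (not opp) -> no flip
Dir NE: first cell '.' (not opp) -> no flip
Dir W: first cell '.' (not opp) -> no flip
Dir E: first cell '.' (not opp) -> no flip
Dir SW: first cell '.' (not opp) -> no flip
Dir S: first cell '.' (not opp) -> no flip
Dir SE: first cell '.' (not opp) -> no flip
All flips: (5,5)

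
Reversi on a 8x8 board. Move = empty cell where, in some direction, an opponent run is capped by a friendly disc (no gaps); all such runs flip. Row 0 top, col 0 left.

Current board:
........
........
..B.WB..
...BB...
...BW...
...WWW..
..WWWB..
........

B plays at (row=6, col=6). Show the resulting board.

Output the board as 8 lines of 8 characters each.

Answer: ........
........
..B.WB..
...BB...
...BB...
...WWB..
..WWWBB.
........

Derivation:
Place B at (6,6); scan 8 dirs for brackets.
Dir NW: opp run (5,5) (4,4) capped by B -> flip
Dir N: first cell '.' (not opp) -> no flip
Dir NE: first cell '.' (not opp) -> no flip
Dir W: first cell 'B' (not opp) -> no flip
Dir E: first cell '.' (not opp) -> no flip
Dir SW: first cell '.' (not opp) -> no flip
Dir S: first cell '.' (not opp) -> no flip
Dir SE: first cell '.' (not opp) -> no flip
All flips: (4,4) (5,5)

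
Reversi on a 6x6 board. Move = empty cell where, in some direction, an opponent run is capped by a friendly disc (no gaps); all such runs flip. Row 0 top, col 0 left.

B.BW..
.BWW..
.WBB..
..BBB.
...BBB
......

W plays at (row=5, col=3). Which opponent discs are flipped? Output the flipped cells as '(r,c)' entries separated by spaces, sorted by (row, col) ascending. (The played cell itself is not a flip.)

Dir NW: first cell '.' (not opp) -> no flip
Dir N: opp run (4,3) (3,3) (2,3) capped by W -> flip
Dir NE: opp run (4,4), next='.' -> no flip
Dir W: first cell '.' (not opp) -> no flip
Dir E: first cell '.' (not opp) -> no flip
Dir SW: edge -> no flip
Dir S: edge -> no flip
Dir SE: edge -> no flip

Answer: (2,3) (3,3) (4,3)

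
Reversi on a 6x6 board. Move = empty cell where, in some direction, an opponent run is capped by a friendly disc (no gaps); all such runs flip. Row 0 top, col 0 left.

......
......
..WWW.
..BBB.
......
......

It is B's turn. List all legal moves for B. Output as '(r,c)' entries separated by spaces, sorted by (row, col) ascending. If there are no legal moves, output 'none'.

(1,1): flips 1 -> legal
(1,2): flips 2 -> legal
(1,3): flips 1 -> legal
(1,4): flips 2 -> legal
(1,5): flips 1 -> legal
(2,1): no bracket -> illegal
(2,5): no bracket -> illegal
(3,1): no bracket -> illegal
(3,5): no bracket -> illegal

Answer: (1,1) (1,2) (1,3) (1,4) (1,5)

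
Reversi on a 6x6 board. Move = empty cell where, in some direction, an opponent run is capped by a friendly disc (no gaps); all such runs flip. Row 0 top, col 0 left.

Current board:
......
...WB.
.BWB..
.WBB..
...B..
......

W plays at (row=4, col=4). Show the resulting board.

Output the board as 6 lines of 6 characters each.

Answer: ......
...WB.
.BWB..
.WBW..
...BW.
......

Derivation:
Place W at (4,4); scan 8 dirs for brackets.
Dir NW: opp run (3,3) capped by W -> flip
Dir N: first cell '.' (not opp) -> no flip
Dir NE: first cell '.' (not opp) -> no flip
Dir W: opp run (4,3), next='.' -> no flip
Dir E: first cell '.' (not opp) -> no flip
Dir SW: first cell '.' (not opp) -> no flip
Dir S: first cell '.' (not opp) -> no flip
Dir SE: first cell '.' (not opp) -> no flip
All flips: (3,3)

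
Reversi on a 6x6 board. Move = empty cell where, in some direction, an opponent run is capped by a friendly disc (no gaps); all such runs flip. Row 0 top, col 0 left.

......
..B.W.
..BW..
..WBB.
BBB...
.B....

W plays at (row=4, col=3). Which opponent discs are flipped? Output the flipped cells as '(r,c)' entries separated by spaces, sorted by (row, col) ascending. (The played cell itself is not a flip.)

Dir NW: first cell 'W' (not opp) -> no flip
Dir N: opp run (3,3) capped by W -> flip
Dir NE: opp run (3,4), next='.' -> no flip
Dir W: opp run (4,2) (4,1) (4,0), next=edge -> no flip
Dir E: first cell '.' (not opp) -> no flip
Dir SW: first cell '.' (not opp) -> no flip
Dir S: first cell '.' (not opp) -> no flip
Dir SE: first cell '.' (not opp) -> no flip

Answer: (3,3)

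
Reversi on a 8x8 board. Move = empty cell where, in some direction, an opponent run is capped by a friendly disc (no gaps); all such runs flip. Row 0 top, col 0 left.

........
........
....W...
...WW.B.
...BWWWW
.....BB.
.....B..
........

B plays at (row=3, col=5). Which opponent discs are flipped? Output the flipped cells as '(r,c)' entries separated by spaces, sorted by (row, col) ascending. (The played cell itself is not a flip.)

Dir NW: opp run (2,4), next='.' -> no flip
Dir N: first cell '.' (not opp) -> no flip
Dir NE: first cell '.' (not opp) -> no flip
Dir W: opp run (3,4) (3,3), next='.' -> no flip
Dir E: first cell 'B' (not opp) -> no flip
Dir SW: opp run (4,4), next='.' -> no flip
Dir S: opp run (4,5) capped by B -> flip
Dir SE: opp run (4,6), next='.' -> no flip

Answer: (4,5)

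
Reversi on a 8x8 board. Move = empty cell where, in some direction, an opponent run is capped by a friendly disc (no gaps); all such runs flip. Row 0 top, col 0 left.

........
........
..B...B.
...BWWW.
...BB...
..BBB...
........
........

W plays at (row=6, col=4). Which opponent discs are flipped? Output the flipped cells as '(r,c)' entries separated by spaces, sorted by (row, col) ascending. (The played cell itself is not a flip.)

Answer: (4,4) (5,4)

Derivation:
Dir NW: opp run (5,3), next='.' -> no flip
Dir N: opp run (5,4) (4,4) capped by W -> flip
Dir NE: first cell '.' (not opp) -> no flip
Dir W: first cell '.' (not opp) -> no flip
Dir E: first cell '.' (not opp) -> no flip
Dir SW: first cell '.' (not opp) -> no flip
Dir S: first cell '.' (not opp) -> no flip
Dir SE: first cell '.' (not opp) -> no flip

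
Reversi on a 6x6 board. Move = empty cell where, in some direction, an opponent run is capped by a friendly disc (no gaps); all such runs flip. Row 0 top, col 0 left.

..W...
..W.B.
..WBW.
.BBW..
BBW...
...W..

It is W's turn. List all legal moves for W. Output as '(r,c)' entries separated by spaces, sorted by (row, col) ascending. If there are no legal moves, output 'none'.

(0,3): no bracket -> illegal
(0,4): flips 1 -> legal
(0,5): no bracket -> illegal
(1,3): flips 1 -> legal
(1,5): no bracket -> illegal
(2,0): flips 1 -> legal
(2,1): no bracket -> illegal
(2,5): no bracket -> illegal
(3,0): flips 2 -> legal
(3,4): flips 1 -> legal
(4,3): no bracket -> illegal
(5,0): no bracket -> illegal
(5,1): no bracket -> illegal
(5,2): no bracket -> illegal

Answer: (0,4) (1,3) (2,0) (3,0) (3,4)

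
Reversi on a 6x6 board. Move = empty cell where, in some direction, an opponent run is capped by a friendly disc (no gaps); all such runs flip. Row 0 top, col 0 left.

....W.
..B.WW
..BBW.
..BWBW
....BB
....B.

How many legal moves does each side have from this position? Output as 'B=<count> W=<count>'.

-- B to move --
(0,3): no bracket -> illegal
(0,5): flips 1 -> legal
(1,3): no bracket -> illegal
(2,5): flips 2 -> legal
(4,2): no bracket -> illegal
(4,3): flips 1 -> legal
B mobility = 3
-- W to move --
(0,1): no bracket -> illegal
(0,2): no bracket -> illegal
(0,3): no bracket -> illegal
(1,1): flips 1 -> legal
(1,3): flips 1 -> legal
(2,1): flips 2 -> legal
(2,5): no bracket -> illegal
(3,1): flips 1 -> legal
(4,1): flips 2 -> legal
(4,2): no bracket -> illegal
(4,3): no bracket -> illegal
(5,3): flips 1 -> legal
(5,5): flips 2 -> legal
W mobility = 7

Answer: B=3 W=7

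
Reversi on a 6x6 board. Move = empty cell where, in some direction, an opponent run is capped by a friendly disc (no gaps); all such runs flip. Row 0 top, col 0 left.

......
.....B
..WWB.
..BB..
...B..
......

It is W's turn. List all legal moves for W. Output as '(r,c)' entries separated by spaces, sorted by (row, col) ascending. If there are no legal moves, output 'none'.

Answer: (2,5) (4,1) (4,2) (4,4) (5,3)

Derivation:
(0,4): no bracket -> illegal
(0,5): no bracket -> illegal
(1,3): no bracket -> illegal
(1,4): no bracket -> illegal
(2,1): no bracket -> illegal
(2,5): flips 1 -> legal
(3,1): no bracket -> illegal
(3,4): no bracket -> illegal
(3,5): no bracket -> illegal
(4,1): flips 1 -> legal
(4,2): flips 1 -> legal
(4,4): flips 1 -> legal
(5,2): no bracket -> illegal
(5,3): flips 2 -> legal
(5,4): no bracket -> illegal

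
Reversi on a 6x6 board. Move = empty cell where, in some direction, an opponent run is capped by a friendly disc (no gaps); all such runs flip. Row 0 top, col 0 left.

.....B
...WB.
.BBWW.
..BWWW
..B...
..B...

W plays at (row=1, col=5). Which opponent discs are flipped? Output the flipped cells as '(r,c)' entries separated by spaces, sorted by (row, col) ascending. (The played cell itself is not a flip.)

Answer: (1,4)

Derivation:
Dir NW: first cell '.' (not opp) -> no flip
Dir N: opp run (0,5), next=edge -> no flip
Dir NE: edge -> no flip
Dir W: opp run (1,4) capped by W -> flip
Dir E: edge -> no flip
Dir SW: first cell 'W' (not opp) -> no flip
Dir S: first cell '.' (not opp) -> no flip
Dir SE: edge -> no flip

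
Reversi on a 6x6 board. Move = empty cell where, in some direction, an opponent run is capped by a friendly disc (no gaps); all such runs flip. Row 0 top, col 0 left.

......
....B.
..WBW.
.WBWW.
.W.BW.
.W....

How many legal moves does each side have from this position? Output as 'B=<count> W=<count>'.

-- B to move --
(1,1): no bracket -> illegal
(1,2): flips 1 -> legal
(1,3): no bracket -> illegal
(1,5): no bracket -> illegal
(2,0): no bracket -> illegal
(2,1): flips 1 -> legal
(2,5): flips 2 -> legal
(3,0): flips 1 -> legal
(3,5): flips 2 -> legal
(4,0): no bracket -> illegal
(4,2): no bracket -> illegal
(4,5): flips 2 -> legal
(5,0): flips 1 -> legal
(5,2): no bracket -> illegal
(5,3): no bracket -> illegal
(5,4): flips 3 -> legal
(5,5): no bracket -> illegal
B mobility = 8
-- W to move --
(0,3): no bracket -> illegal
(0,4): flips 1 -> legal
(0,5): flips 3 -> legal
(1,2): flips 1 -> legal
(1,3): flips 1 -> legal
(1,5): no bracket -> illegal
(2,1): no bracket -> illegal
(2,5): no bracket -> illegal
(4,2): flips 2 -> legal
(5,2): flips 1 -> legal
(5,3): flips 1 -> legal
(5,4): no bracket -> illegal
W mobility = 7

Answer: B=8 W=7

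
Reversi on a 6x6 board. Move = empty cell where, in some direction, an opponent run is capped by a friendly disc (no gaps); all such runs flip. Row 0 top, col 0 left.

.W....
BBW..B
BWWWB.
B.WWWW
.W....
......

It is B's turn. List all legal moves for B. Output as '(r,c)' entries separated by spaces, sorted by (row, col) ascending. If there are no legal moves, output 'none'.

(0,0): no bracket -> illegal
(0,2): no bracket -> illegal
(0,3): flips 2 -> legal
(1,3): flips 1 -> legal
(1,4): no bracket -> illegal
(2,5): no bracket -> illegal
(3,1): flips 1 -> legal
(4,0): no bracket -> illegal
(4,2): flips 1 -> legal
(4,3): flips 2 -> legal
(4,4): flips 3 -> legal
(4,5): no bracket -> illegal
(5,0): no bracket -> illegal
(5,1): no bracket -> illegal
(5,2): flips 1 -> legal

Answer: (0,3) (1,3) (3,1) (4,2) (4,3) (4,4) (5,2)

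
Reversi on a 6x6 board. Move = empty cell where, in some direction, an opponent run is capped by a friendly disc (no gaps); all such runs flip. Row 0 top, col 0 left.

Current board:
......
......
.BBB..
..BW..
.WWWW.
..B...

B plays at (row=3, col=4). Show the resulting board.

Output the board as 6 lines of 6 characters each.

Answer: ......
......
.BBB..
..BBB.
.WWBW.
..B...

Derivation:
Place B at (3,4); scan 8 dirs for brackets.
Dir NW: first cell 'B' (not opp) -> no flip
Dir N: first cell '.' (not opp) -> no flip
Dir NE: first cell '.' (not opp) -> no flip
Dir W: opp run (3,3) capped by B -> flip
Dir E: first cell '.' (not opp) -> no flip
Dir SW: opp run (4,3) capped by B -> flip
Dir S: opp run (4,4), next='.' -> no flip
Dir SE: first cell '.' (not opp) -> no flip
All flips: (3,3) (4,3)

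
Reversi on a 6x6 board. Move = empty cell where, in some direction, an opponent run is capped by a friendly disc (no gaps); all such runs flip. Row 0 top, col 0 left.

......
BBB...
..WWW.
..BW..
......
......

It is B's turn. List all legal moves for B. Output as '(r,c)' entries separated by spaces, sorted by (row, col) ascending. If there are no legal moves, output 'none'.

Answer: (1,4) (3,4) (4,4)

Derivation:
(1,3): no bracket -> illegal
(1,4): flips 1 -> legal
(1,5): no bracket -> illegal
(2,1): no bracket -> illegal
(2,5): no bracket -> illegal
(3,1): no bracket -> illegal
(3,4): flips 2 -> legal
(3,5): no bracket -> illegal
(4,2): no bracket -> illegal
(4,3): no bracket -> illegal
(4,4): flips 2 -> legal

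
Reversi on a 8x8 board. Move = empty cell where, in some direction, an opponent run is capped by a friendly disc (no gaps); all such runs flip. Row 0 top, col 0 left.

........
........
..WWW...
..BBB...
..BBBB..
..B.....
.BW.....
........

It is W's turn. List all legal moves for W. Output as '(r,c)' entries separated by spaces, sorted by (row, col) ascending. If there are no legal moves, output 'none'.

Answer: (4,1) (5,1) (5,3) (5,4) (5,5) (5,6) (6,0)

Derivation:
(2,1): no bracket -> illegal
(2,5): no bracket -> illegal
(3,1): no bracket -> illegal
(3,5): no bracket -> illegal
(3,6): no bracket -> illegal
(4,1): flips 1 -> legal
(4,6): no bracket -> illegal
(5,0): no bracket -> illegal
(5,1): flips 2 -> legal
(5,3): flips 2 -> legal
(5,4): flips 2 -> legal
(5,5): flips 2 -> legal
(5,6): flips 2 -> legal
(6,0): flips 1 -> legal
(6,3): no bracket -> illegal
(7,0): no bracket -> illegal
(7,1): no bracket -> illegal
(7,2): no bracket -> illegal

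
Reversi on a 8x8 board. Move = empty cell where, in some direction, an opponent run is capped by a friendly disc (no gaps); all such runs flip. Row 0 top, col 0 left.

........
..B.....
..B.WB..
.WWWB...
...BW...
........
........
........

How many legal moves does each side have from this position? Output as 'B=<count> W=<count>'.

-- B to move --
(1,3): no bracket -> illegal
(1,4): flips 1 -> legal
(1,5): no bracket -> illegal
(2,0): no bracket -> illegal
(2,1): flips 1 -> legal
(2,3): flips 2 -> legal
(3,0): flips 3 -> legal
(3,5): no bracket -> illegal
(4,0): flips 1 -> legal
(4,1): no bracket -> illegal
(4,2): flips 1 -> legal
(4,5): flips 1 -> legal
(5,3): no bracket -> illegal
(5,4): flips 1 -> legal
(5,5): flips 2 -> legal
B mobility = 9
-- W to move --
(0,1): no bracket -> illegal
(0,2): flips 2 -> legal
(0,3): no bracket -> illegal
(1,1): flips 1 -> legal
(1,3): flips 1 -> legal
(1,4): no bracket -> illegal
(1,5): no bracket -> illegal
(1,6): no bracket -> illegal
(2,1): no bracket -> illegal
(2,3): no bracket -> illegal
(2,6): flips 1 -> legal
(3,5): flips 1 -> legal
(3,6): no bracket -> illegal
(4,2): flips 1 -> legal
(4,5): no bracket -> illegal
(5,2): no bracket -> illegal
(5,3): flips 1 -> legal
(5,4): flips 1 -> legal
W mobility = 8

Answer: B=9 W=8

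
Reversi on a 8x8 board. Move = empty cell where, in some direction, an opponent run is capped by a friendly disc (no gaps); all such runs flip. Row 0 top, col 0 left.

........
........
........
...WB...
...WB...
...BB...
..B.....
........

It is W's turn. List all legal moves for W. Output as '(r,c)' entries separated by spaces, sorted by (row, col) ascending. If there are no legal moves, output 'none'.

(2,3): no bracket -> illegal
(2,4): no bracket -> illegal
(2,5): flips 1 -> legal
(3,5): flips 1 -> legal
(4,2): no bracket -> illegal
(4,5): flips 1 -> legal
(5,1): no bracket -> illegal
(5,2): no bracket -> illegal
(5,5): flips 1 -> legal
(6,1): no bracket -> illegal
(6,3): flips 1 -> legal
(6,4): no bracket -> illegal
(6,5): flips 1 -> legal
(7,1): no bracket -> illegal
(7,2): no bracket -> illegal
(7,3): no bracket -> illegal

Answer: (2,5) (3,5) (4,5) (5,5) (6,3) (6,5)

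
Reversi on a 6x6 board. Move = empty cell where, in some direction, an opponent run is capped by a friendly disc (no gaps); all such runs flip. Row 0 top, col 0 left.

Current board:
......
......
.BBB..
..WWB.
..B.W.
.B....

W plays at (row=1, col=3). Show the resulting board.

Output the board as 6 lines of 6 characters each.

Answer: ......
...W..
.BBW..
..WWB.
..B.W.
.B....

Derivation:
Place W at (1,3); scan 8 dirs for brackets.
Dir NW: first cell '.' (not opp) -> no flip
Dir N: first cell '.' (not opp) -> no flip
Dir NE: first cell '.' (not opp) -> no flip
Dir W: first cell '.' (not opp) -> no flip
Dir E: first cell '.' (not opp) -> no flip
Dir SW: opp run (2,2), next='.' -> no flip
Dir S: opp run (2,3) capped by W -> flip
Dir SE: first cell '.' (not opp) -> no flip
All flips: (2,3)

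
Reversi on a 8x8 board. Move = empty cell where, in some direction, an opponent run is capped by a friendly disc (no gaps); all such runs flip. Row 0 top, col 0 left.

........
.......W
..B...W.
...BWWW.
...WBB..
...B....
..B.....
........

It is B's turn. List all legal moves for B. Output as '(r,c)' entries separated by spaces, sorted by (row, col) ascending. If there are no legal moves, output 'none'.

(0,6): no bracket -> illegal
(0,7): no bracket -> illegal
(1,5): no bracket -> illegal
(1,6): no bracket -> illegal
(2,3): flips 1 -> legal
(2,4): flips 1 -> legal
(2,5): flips 1 -> legal
(2,7): flips 1 -> legal
(3,2): no bracket -> illegal
(3,7): flips 3 -> legal
(4,2): flips 1 -> legal
(4,6): no bracket -> illegal
(4,7): no bracket -> illegal
(5,2): no bracket -> illegal
(5,4): no bracket -> illegal

Answer: (2,3) (2,4) (2,5) (2,7) (3,7) (4,2)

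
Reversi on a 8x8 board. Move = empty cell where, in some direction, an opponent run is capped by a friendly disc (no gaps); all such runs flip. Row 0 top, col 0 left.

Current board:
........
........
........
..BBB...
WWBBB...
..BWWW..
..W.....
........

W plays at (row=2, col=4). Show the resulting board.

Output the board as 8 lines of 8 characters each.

Answer: ........
........
....W...
..BBW...
WWBBW...
..BWWW..
..W.....
........

Derivation:
Place W at (2,4); scan 8 dirs for brackets.
Dir NW: first cell '.' (not opp) -> no flip
Dir N: first cell '.' (not opp) -> no flip
Dir NE: first cell '.' (not opp) -> no flip
Dir W: first cell '.' (not opp) -> no flip
Dir E: first cell '.' (not opp) -> no flip
Dir SW: opp run (3,3) (4,2), next='.' -> no flip
Dir S: opp run (3,4) (4,4) capped by W -> flip
Dir SE: first cell '.' (not opp) -> no flip
All flips: (3,4) (4,4)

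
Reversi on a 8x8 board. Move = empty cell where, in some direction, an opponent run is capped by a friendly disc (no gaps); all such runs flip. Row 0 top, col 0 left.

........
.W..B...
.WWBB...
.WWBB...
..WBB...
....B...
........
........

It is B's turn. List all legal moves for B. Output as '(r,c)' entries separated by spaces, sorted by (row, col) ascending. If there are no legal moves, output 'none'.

(0,0): flips 2 -> legal
(0,1): no bracket -> illegal
(0,2): no bracket -> illegal
(1,0): flips 2 -> legal
(1,2): no bracket -> illegal
(1,3): no bracket -> illegal
(2,0): flips 2 -> legal
(3,0): flips 2 -> legal
(4,0): no bracket -> illegal
(4,1): flips 2 -> legal
(5,1): flips 1 -> legal
(5,2): no bracket -> illegal
(5,3): no bracket -> illegal

Answer: (0,0) (1,0) (2,0) (3,0) (4,1) (5,1)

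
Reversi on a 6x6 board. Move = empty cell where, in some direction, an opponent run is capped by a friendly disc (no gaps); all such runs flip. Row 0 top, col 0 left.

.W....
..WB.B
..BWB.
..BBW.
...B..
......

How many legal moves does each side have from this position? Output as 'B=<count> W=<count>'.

Answer: B=6 W=9

Derivation:
-- B to move --
(0,0): no bracket -> illegal
(0,2): flips 1 -> legal
(0,3): no bracket -> illegal
(1,0): no bracket -> illegal
(1,1): flips 1 -> legal
(1,4): flips 1 -> legal
(2,1): no bracket -> illegal
(2,5): flips 1 -> legal
(3,5): flips 1 -> legal
(4,4): flips 1 -> legal
(4,5): no bracket -> illegal
B mobility = 6
-- W to move --
(0,2): no bracket -> illegal
(0,3): flips 1 -> legal
(0,4): no bracket -> illegal
(0,5): no bracket -> illegal
(1,1): no bracket -> illegal
(1,4): flips 2 -> legal
(2,1): flips 1 -> legal
(2,5): flips 1 -> legal
(3,1): flips 2 -> legal
(3,5): no bracket -> illegal
(4,1): flips 1 -> legal
(4,2): flips 2 -> legal
(4,4): no bracket -> illegal
(5,2): flips 1 -> legal
(5,3): flips 2 -> legal
(5,4): no bracket -> illegal
W mobility = 9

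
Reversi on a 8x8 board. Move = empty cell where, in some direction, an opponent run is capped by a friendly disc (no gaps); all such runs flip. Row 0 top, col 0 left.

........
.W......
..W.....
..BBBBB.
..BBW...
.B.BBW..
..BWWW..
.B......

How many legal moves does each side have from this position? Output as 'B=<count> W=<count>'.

-- B to move --
(0,0): flips 2 -> legal
(0,1): no bracket -> illegal
(0,2): no bracket -> illegal
(1,0): no bracket -> illegal
(1,2): flips 1 -> legal
(1,3): no bracket -> illegal
(2,0): no bracket -> illegal
(2,1): no bracket -> illegal
(2,3): no bracket -> illegal
(3,1): no bracket -> illegal
(4,5): flips 1 -> legal
(4,6): no bracket -> illegal
(5,2): no bracket -> illegal
(5,6): flips 1 -> legal
(6,6): flips 5 -> legal
(7,2): flips 1 -> legal
(7,3): flips 1 -> legal
(7,4): flips 1 -> legal
(7,5): flips 1 -> legal
(7,6): flips 1 -> legal
B mobility = 10
-- W to move --
(2,1): flips 3 -> legal
(2,3): flips 3 -> legal
(2,4): flips 1 -> legal
(2,5): no bracket -> illegal
(2,6): flips 1 -> legal
(2,7): no bracket -> illegal
(3,1): flips 2 -> legal
(3,7): no bracket -> illegal
(4,0): no bracket -> illegal
(4,1): flips 2 -> legal
(4,5): flips 1 -> legal
(4,6): no bracket -> illegal
(4,7): no bracket -> illegal
(5,0): no bracket -> illegal
(5,2): flips 4 -> legal
(6,0): no bracket -> illegal
(6,1): flips 1 -> legal
(7,0): no bracket -> illegal
(7,2): no bracket -> illegal
(7,3): no bracket -> illegal
W mobility = 9

Answer: B=10 W=9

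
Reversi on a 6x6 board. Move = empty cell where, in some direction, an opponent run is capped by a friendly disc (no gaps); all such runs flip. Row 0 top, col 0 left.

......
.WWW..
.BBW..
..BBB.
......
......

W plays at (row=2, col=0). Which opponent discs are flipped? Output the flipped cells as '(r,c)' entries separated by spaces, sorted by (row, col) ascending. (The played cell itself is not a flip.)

Dir NW: edge -> no flip
Dir N: first cell '.' (not opp) -> no flip
Dir NE: first cell 'W' (not opp) -> no flip
Dir W: edge -> no flip
Dir E: opp run (2,1) (2,2) capped by W -> flip
Dir SW: edge -> no flip
Dir S: first cell '.' (not opp) -> no flip
Dir SE: first cell '.' (not opp) -> no flip

Answer: (2,1) (2,2)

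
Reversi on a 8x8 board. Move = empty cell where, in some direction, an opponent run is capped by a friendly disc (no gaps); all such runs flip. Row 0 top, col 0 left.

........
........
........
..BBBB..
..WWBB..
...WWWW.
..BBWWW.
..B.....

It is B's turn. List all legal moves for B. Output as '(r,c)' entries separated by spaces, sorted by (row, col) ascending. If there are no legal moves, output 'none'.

(3,1): no bracket -> illegal
(4,1): flips 2 -> legal
(4,6): no bracket -> illegal
(4,7): no bracket -> illegal
(5,1): flips 1 -> legal
(5,2): flips 2 -> legal
(5,7): no bracket -> illegal
(6,7): flips 4 -> legal
(7,3): no bracket -> illegal
(7,4): flips 2 -> legal
(7,5): flips 2 -> legal
(7,6): flips 3 -> legal
(7,7): flips 2 -> legal

Answer: (4,1) (5,1) (5,2) (6,7) (7,4) (7,5) (7,6) (7,7)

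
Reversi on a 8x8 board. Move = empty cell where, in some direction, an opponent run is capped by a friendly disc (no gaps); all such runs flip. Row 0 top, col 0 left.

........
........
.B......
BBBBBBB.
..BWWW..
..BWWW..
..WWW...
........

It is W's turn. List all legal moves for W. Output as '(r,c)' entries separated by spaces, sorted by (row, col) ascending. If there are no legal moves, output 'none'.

Answer: (1,0) (2,0) (2,2) (2,3) (2,4) (2,5) (2,6) (2,7) (4,1) (5,1) (6,1)

Derivation:
(1,0): flips 2 -> legal
(1,1): no bracket -> illegal
(1,2): no bracket -> illegal
(2,0): flips 2 -> legal
(2,2): flips 4 -> legal
(2,3): flips 2 -> legal
(2,4): flips 1 -> legal
(2,5): flips 2 -> legal
(2,6): flips 1 -> legal
(2,7): flips 1 -> legal
(3,7): no bracket -> illegal
(4,0): no bracket -> illegal
(4,1): flips 2 -> legal
(4,6): no bracket -> illegal
(4,7): no bracket -> illegal
(5,1): flips 1 -> legal
(6,1): flips 1 -> legal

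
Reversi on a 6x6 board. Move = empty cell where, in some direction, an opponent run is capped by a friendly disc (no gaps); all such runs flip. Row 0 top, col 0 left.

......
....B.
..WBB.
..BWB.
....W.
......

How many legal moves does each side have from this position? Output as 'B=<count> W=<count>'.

-- B to move --
(1,1): no bracket -> illegal
(1,2): flips 1 -> legal
(1,3): no bracket -> illegal
(2,1): flips 1 -> legal
(3,1): no bracket -> illegal
(3,5): no bracket -> illegal
(4,2): flips 1 -> legal
(4,3): flips 1 -> legal
(4,5): no bracket -> illegal
(5,3): no bracket -> illegal
(5,4): flips 1 -> legal
(5,5): no bracket -> illegal
B mobility = 5
-- W to move --
(0,3): no bracket -> illegal
(0,4): flips 3 -> legal
(0,5): no bracket -> illegal
(1,2): no bracket -> illegal
(1,3): flips 1 -> legal
(1,5): flips 1 -> legal
(2,1): no bracket -> illegal
(2,5): flips 2 -> legal
(3,1): flips 1 -> legal
(3,5): flips 1 -> legal
(4,1): no bracket -> illegal
(4,2): flips 1 -> legal
(4,3): no bracket -> illegal
(4,5): no bracket -> illegal
W mobility = 7

Answer: B=5 W=7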